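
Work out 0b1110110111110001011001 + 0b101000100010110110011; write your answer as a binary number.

Add column by column in base 2, right to left:
  1+1 = 0 carry 1
  0+1+1 = 0 carry 1
  0+0+1 = 1
  1+0 = 1
  1+1 = 0 carry 1
  0+1+1 = 0 carry 1
  1+0+1 = 0 carry 1
  0+1+1 = 0 carry 1
  0+1+1 = 0 carry 1
  0+0+1 = 1
  1+1 = 0 carry 1
  1+0+1 = 0 carry 1
  1+0+1 = 0 carry 1
  1+0+1 = 0 carry 1
  1+1+1 = 1 carry 1
  0+0+1 = 1
  1+0 = 1
  1+0 = 1
  0+1 = 1
  1+0 = 1
  1+1 = 0 carry 1
  1+0+1 = 0 carry 1
  final carry 1

0b10011111100001000001100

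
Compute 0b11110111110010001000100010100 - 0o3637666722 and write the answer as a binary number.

0o3637666722 = 0b11110011111110110110111010010 in binary.
Subtract column by column in base 2:
  0-0 → 0
  0-1 → 1 (borrow)
  1-0-1 → 0
  0-0 → 0
  1-1 → 0
  0-0 → 0
  0-1 → 1 (borrow)
  0-1-1 → 0 (borrow)
  1-1-1 → 1 (borrow)
  0-0-1 → 1 (borrow)
  0-1-1 → 0 (borrow)
  0-1-1 → 0 (borrow)
  1-0-1 → 0
  0-1 → 1 (borrow)
  0-1-1 → 0 (borrow)
  0-0-1 → 1 (borrow)
  1-1-1 → 1 (borrow)
  0-1-1 → 0 (borrow)
  0-1-1 → 0 (borrow)
  1-1-1 → 1 (borrow)
  1-1-1 → 1 (borrow)
  1-1-1 → 1 (borrow)
  1-1-1 → 1 (borrow)
  1-0-1 → 0
  0-0 → 0
  1-1 → 0
  1-1 → 0
  1-1 → 0
  1-1 → 0

0b11110011010001101000010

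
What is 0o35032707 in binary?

0b11101000011010111000111

Each octal digit is 3 bits: 3=011 5=101 0=000 3=011 2=010 7=111 0=000 7=111.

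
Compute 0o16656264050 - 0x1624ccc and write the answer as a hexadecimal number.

0o16656264050 = 0x76b96828 in hexadecimal.
Subtract column by column in base 16:
  8-c → c (borrow)
  2-c-1 → 5 (borrow)
  8-c-1 → b (borrow)
  6-4-1 → 1
  9-2 → 7
  b-6 → 5
  6-1 → 5
  7-0 → 7

0x75571b5c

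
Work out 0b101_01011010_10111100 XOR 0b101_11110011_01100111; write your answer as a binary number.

0b0001010100111011011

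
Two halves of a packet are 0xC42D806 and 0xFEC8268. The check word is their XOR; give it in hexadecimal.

0x3AE5A6E

XOR each hex digit independently (no carries):
  C^F=3, 4^E=A, 2^C=E, D^8=5, 8^2=A, 0^6=6, 6^8=E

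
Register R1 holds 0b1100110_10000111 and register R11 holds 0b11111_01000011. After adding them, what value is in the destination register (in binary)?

Add column by column in base 2, right to left:
  1+1 = 0 carry 1
  1+1+1 = 1 carry 1
  1+0+1 = 0 carry 1
  0+0+1 = 1
  0+0 = 0
  0+0 = 0
  0+1 = 1
  1+0 = 1
  0+1 = 1
  1+1 = 0 carry 1
  1+1+1 = 1 carry 1
  0+1+1 = 0 carry 1
  0+1+1 = 0 carry 1
  1+0+1 = 0 carry 1
  1+0+1 = 0 carry 1
  final carry 1

0b1000010111001010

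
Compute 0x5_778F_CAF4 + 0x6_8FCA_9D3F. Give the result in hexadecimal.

0xC075A6833

Add column by column in base 16, right to left:
  4+F = 3 carry 1
  F+3+1 = 3 carry 1
  A+D+1 = 8 carry 1
  C+9+1 = 6 carry 1
  F+A+1 = A carry 1
  8+C+1 = 5 carry 1
  7+F+1 = 7 carry 1
  7+8+1 = 0 carry 1
  5+6+1 = C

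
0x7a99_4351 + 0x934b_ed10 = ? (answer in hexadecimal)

0x10de53061

Add column by column in base 16, right to left:
  1+0 = 1
  5+1 = 6
  3+d = 0 carry 1
  4+e+1 = 3 carry 1
  9+b+1 = 5 carry 1
  9+4+1 = e
  a+3 = d
  7+9 = 0 carry 1
  final carry 1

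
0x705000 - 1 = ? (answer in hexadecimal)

0x704fff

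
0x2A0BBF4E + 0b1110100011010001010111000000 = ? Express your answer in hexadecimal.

0x3898D50E

0b1110100011010001010111000000 = 0xE8D15C0 in hexadecimal.
Add column by column in base 16, right to left:
  E+0 = E
  4+C = 0 carry 1
  F+5+1 = 5 carry 1
  B+1+1 = D
  B+D = 8 carry 1
  0+8+1 = 9
  A+E = 8 carry 1
  2+0+1 = 3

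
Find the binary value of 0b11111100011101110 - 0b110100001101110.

Subtract column by column in base 2:
  0-0 → 0
  1-1 → 0
  1-1 → 0
  1-1 → 0
  0-0 → 0
  1-1 → 0
  1-1 → 0
  1-0 → 1
  0-0 → 0
  0-0 → 0
  0-0 → 0
  1-1 → 0
  1-0 → 1
  1-1 → 0
  1-1 → 0
  1-0 → 1
  1-0 → 1

0b11001000010000000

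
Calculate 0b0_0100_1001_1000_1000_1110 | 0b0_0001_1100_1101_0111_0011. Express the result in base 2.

OR bit by bit (1 where either bit is 1):
  001001001100010001110
| 000011100110101110011
= 001011101110111111111

0b001011101110111111111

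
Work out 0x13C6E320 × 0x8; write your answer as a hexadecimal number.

0x9E371900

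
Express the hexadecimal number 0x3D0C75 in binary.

0b1111010000110001110101

Expand each hex digit to 4 bits: 3=0011 D=1101 0=0000 C=1100 7=0111 5=0101.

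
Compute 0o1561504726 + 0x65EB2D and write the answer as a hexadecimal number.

0o1561504726 = 0xDC689D6 in hexadecimal.
Add column by column in base 16, right to left:
  6+D = 3 carry 1
  D+2+1 = 0 carry 1
  9+B+1 = 5 carry 1
  8+E+1 = 7 carry 1
  6+5+1 = C
  C+6 = 2 carry 1
  D+0+1 = E

0xE2C7503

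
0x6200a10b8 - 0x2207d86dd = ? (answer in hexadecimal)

Subtract column by column in base 16:
  8-d → b (borrow)
  b-d-1 → d (borrow)
  0-6-1 → 9 (borrow)
  1-8-1 → 8 (borrow)
  a-d-1 → c (borrow)
  0-7-1 → 8 (borrow)
  0-0-1 → f (borrow)
  2-2-1 → f (borrow)
  6-2-1 → 3

0x3ff8c89db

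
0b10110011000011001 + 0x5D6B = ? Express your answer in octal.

0o341604

0b10110011000011001 = 0o263031 in octal.
0x5D6B = 0o56553 in octal.
Add column by column in base 8, right to left:
  1+3 = 4
  3+5 = 0 carry 1
  0+5+1 = 6
  3+6 = 1 carry 1
  6+5+1 = 4 carry 1
  2+0+1 = 3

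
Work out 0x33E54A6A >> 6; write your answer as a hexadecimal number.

6 bits is not a whole number of base-16 digits; in binary: 110011111001010100101001101010 >> 6 = 110011111001010100101001.

0xCF9529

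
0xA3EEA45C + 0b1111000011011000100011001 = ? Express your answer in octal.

0o24564052565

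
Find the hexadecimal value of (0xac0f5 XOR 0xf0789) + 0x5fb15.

First 0xac0f5 XOR 0xf0789 = 0x5c77c.
Add column by column in base 16, right to left:
  c+5 = 1 carry 1
  7+1+1 = 9
  7+b = 2 carry 1
  c+f+1 = c carry 1
  5+5+1 = b

0xbc291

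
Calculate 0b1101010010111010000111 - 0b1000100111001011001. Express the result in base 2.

0b1100001110000000101110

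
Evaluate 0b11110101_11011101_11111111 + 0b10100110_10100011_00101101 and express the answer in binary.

Add column by column in base 2, right to left:
  1+1 = 0 carry 1
  1+0+1 = 0 carry 1
  1+1+1 = 1 carry 1
  1+1+1 = 1 carry 1
  1+0+1 = 0 carry 1
  1+1+1 = 1 carry 1
  1+0+1 = 0 carry 1
  1+0+1 = 0 carry 1
  1+1+1 = 1 carry 1
  0+1+1 = 0 carry 1
  1+0+1 = 0 carry 1
  1+0+1 = 0 carry 1
  1+0+1 = 0 carry 1
  0+1+1 = 0 carry 1
  1+0+1 = 0 carry 1
  1+1+1 = 1 carry 1
  1+0+1 = 0 carry 1
  0+1+1 = 0 carry 1
  1+1+1 = 1 carry 1
  0+0+1 = 1
  1+0 = 1
  1+1 = 0 carry 1
  1+0+1 = 0 carry 1
  1+1+1 = 1 carry 1
  final carry 1

0b1100111001000000100101100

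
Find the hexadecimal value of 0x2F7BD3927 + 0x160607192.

Add column by column in base 16, right to left:
  7+2 = 9
  2+9 = B
  9+1 = A
  3+7 = A
  D+0 = D
  B+6 = 1 carry 1
  7+0+1 = 8
  F+6 = 5 carry 1
  2+1+1 = 4

0x4581DAAB9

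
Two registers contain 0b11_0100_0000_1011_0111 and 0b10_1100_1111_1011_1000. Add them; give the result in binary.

Add column by column in base 2, right to left:
  1+0 = 1
  1+0 = 1
  1+0 = 1
  0+1 = 1
  1+1 = 0 carry 1
  1+1+1 = 1 carry 1
  0+0+1 = 1
  1+1 = 0 carry 1
  0+1+1 = 0 carry 1
  0+1+1 = 0 carry 1
  0+1+1 = 0 carry 1
  0+1+1 = 0 carry 1
  0+0+1 = 1
  0+0 = 0
  1+1 = 0 carry 1
  0+1+1 = 0 carry 1
  1+0+1 = 0 carry 1
  1+1+1 = 1 carry 1
  final carry 1

0b1100001000001101111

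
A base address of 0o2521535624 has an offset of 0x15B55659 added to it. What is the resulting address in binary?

0b101010111111000001000111101101

0o2521535624 = 0b10101010001101011101110010100 in binary.
0x15B55659 = 0b10101101101010101011001011001 in binary.
Add column by column in base 2, right to left:
  0+1 = 1
  0+0 = 0
  1+0 = 1
  0+1 = 1
  1+1 = 0 carry 1
  0+0+1 = 1
  0+1 = 1
  1+0 = 1
  1+0 = 1
  1+1 = 0 carry 1
  0+1+1 = 0 carry 1
  1+0+1 = 0 carry 1
  1+1+1 = 1 carry 1
  1+0+1 = 0 carry 1
  0+1+1 = 0 carry 1
  1+0+1 = 0 carry 1
  0+1+1 = 0 carry 1
  1+0+1 = 0 carry 1
  1+1+1 = 1 carry 1
  0+0+1 = 1
  0+1 = 1
  0+1 = 1
  1+0 = 1
  0+1 = 1
  1+1 = 0 carry 1
  0+0+1 = 1
  1+1 = 0 carry 1
  0+0+1 = 1
  1+1 = 0 carry 1
  final carry 1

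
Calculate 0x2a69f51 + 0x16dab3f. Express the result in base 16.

0x4144a90

Add column by column in base 16, right to left:
  1+f = 0 carry 1
  5+3+1 = 9
  f+b = a carry 1
  9+a+1 = 4 carry 1
  6+d+1 = 4 carry 1
  a+6+1 = 1 carry 1
  2+1+1 = 4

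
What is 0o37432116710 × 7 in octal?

Multiply each base-8 digit by 7, carrying:
  0×7 = 0 → write 0
  1×7 = 7 → write 7
  7×7 = 49 → write 1 carry 6
  6×7+6 = 48 → write 0 carry 6
  1×7+6 = 13 → write 5 carry 1
  1×7+1 = 8 → write 0 carry 1
  2×7+1 = 15 → write 7 carry 1
  3×7+1 = 22 → write 6 carry 2
  4×7+2 = 30 → write 6 carry 3
  7×7+3 = 52 → write 4 carry 6
  3×7+6 = 27 → write 3 carry 3
  remaining carry: 3

0o334667050170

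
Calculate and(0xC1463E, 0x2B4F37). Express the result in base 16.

AND each hex digit independently (no carries):
  C&2=0, 1&B=1, 4&4=4, 6&F=6, 3&3=3, E&7=6

0x014636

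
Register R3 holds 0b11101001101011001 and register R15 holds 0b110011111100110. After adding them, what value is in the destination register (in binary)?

Add column by column in base 2, right to left:
  1+0 = 1
  0+1 = 1
  0+1 = 1
  1+0 = 1
  1+0 = 1
  0+1 = 1
  1+1 = 0 carry 1
  0+1+1 = 0 carry 1
  1+1+1 = 1 carry 1
  1+1+1 = 1 carry 1
  0+1+1 = 0 carry 1
  0+0+1 = 1
  1+0 = 1
  0+1 = 1
  1+1 = 0 carry 1
  1+0+1 = 0 carry 1
  1+0+1 = 0 carry 1
  final carry 1

0b100011101100111111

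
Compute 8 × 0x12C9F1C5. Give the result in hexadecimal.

0x964F8E28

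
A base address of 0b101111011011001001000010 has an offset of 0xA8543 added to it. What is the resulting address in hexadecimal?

0xC83785

0b101111011011001001000010 = 0xBDB242 in hexadecimal.
Add column by column in base 16, right to left:
  2+3 = 5
  4+4 = 8
  2+5 = 7
  B+8 = 3 carry 1
  D+A+1 = 8 carry 1
  B+0+1 = C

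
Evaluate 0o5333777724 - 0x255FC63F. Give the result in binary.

0b110000100000011100110010101

0o5333777724 = 0b101011011011111111111111010100 in binary.
0x255FC63F = 0b100101010111111100011000111111 in binary.
Subtract column by column in base 2:
  0-1 → 1 (borrow)
  0-1-1 → 0 (borrow)
  1-1-1 → 1 (borrow)
  0-1-1 → 0 (borrow)
  1-1-1 → 1 (borrow)
  0-1-1 → 0 (borrow)
  1-0-1 → 0
  1-0 → 1
  1-0 → 1
  1-1 → 0
  1-1 → 0
  1-0 → 1
  1-0 → 1
  1-0 → 1
  1-1 → 0
  1-1 → 0
  1-1 → 0
  1-1 → 0
  1-1 → 0
  1-1 → 0
  0-1 → 1 (borrow)
  1-0-1 → 0
  1-1 → 0
  0-0 → 0
  1-1 → 0
  1-0 → 1
  0-1 → 1 (borrow)
  1-0-1 → 0
  0-0 → 0
  1-1 → 0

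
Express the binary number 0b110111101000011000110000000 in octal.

0o675030600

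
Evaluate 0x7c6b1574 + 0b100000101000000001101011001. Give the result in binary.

0b10000000011111110001100011001101

0x7c6b1574 = 0b1111100011010110001010101110100 in binary.
Add column by column in base 2, right to left:
  0+1 = 1
  0+0 = 0
  1+0 = 1
  0+1 = 1
  1+1 = 0 carry 1
  1+0+1 = 0 carry 1
  1+1+1 = 1 carry 1
  0+0+1 = 1
  1+1 = 0 carry 1
  0+1+1 = 0 carry 1
  1+0+1 = 0 carry 1
  0+0+1 = 1
  1+0 = 1
  0+0 = 0
  0+0 = 0
  0+0 = 0
  1+0 = 1
  1+0 = 1
  0+1 = 1
  1+0 = 1
  0+1 = 1
  1+0 = 1
  1+0 = 1
  0+0 = 0
  0+0 = 0
  0+0 = 0
  1+1 = 0 carry 1
  1+0+1 = 0 carry 1
  1+0+1 = 0 carry 1
  1+0+1 = 0 carry 1
  1+0+1 = 0 carry 1
  final carry 1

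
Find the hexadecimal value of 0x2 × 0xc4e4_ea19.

0x189c9d432

Multiply each base-16 digit by 2, carrying:
  9×2 = 18 → write 2 carry 1
  1×2+1 = 3 → write 3
  a×2 = 20 → write 4 carry 1
  e×2+1 = 29 → write d carry 1
  4×2+1 = 9 → write 9
  e×2 = 28 → write c carry 1
  4×2+1 = 9 → write 9
  c×2 = 24 → write 8 carry 1
  remaining carry: 1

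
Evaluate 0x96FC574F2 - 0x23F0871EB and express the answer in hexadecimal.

0x730BD0307

Subtract column by column in base 16:
  2-B → 7 (borrow)
  F-E-1 → 0
  4-1 → 3
  7-7 → 0
  5-8 → D (borrow)
  C-0-1 → B
  F-F → 0
  6-3 → 3
  9-2 → 7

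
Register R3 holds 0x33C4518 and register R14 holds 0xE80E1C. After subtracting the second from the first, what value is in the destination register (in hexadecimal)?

0x25436FC

Subtract column by column in base 16:
  8-C → C (borrow)
  1-1-1 → F (borrow)
  5-E-1 → 6 (borrow)
  4-0-1 → 3
  C-8 → 4
  3-E → 5 (borrow)
  3-0-1 → 2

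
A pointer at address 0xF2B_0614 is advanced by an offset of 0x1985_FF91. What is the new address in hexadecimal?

Add column by column in base 16, right to left:
  4+1 = 5
  1+9 = A
  6+F = 5 carry 1
  0+F+1 = 0 carry 1
  B+5+1 = 1 carry 1
  2+8+1 = B
  F+9 = 8 carry 1
  0+1+1 = 2

0x28B105A5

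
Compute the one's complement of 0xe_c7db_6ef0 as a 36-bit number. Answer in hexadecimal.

0x13824910f

Each hex digit d becomes f−d:
  e→1, c→3, 7→8, d→2, b→4, 6→9, e→1, f→0, 0→f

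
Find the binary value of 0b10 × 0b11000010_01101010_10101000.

Multiply each base-2 digit by 2, carrying:
  0×2 = 0 → write 0
  0×2 = 0 → write 0
  0×2 = 0 → write 0
  1×2 = 2 → write 0 carry 1
  0×2+1 = 1 → write 1
  1×2 = 2 → write 0 carry 1
  0×2+1 = 1 → write 1
  1×2 = 2 → write 0 carry 1
  0×2+1 = 1 → write 1
  1×2 = 2 → write 0 carry 1
  0×2+1 = 1 → write 1
  1×2 = 2 → write 0 carry 1
  0×2+1 = 1 → write 1
  1×2 = 2 → write 0 carry 1
  1×2+1 = 3 → write 1 carry 1
  0×2+1 = 1 → write 1
  0×2 = 0 → write 0
  1×2 = 2 → write 0 carry 1
  0×2+1 = 1 → write 1
  0×2 = 0 → write 0
  0×2 = 0 → write 0
  0×2 = 0 → write 0
  1×2 = 2 → write 0 carry 1
  1×2+1 = 3 → write 1 carry 1
  remaining carry: 1

0b1100001001101010101010000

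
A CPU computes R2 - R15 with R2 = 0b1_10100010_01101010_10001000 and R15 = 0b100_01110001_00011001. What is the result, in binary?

0b1100111011111100101101111

Subtract column by column in base 2:
  0-1 → 1 (borrow)
  0-0-1 → 1 (borrow)
  0-0-1 → 1 (borrow)
  1-1-1 → 1 (borrow)
  0-1-1 → 0 (borrow)
  0-0-1 → 1 (borrow)
  0-0-1 → 1 (borrow)
  1-0-1 → 0
  0-1 → 1 (borrow)
  1-0-1 → 0
  0-0 → 0
  1-0 → 1
  0-1 → 1 (borrow)
  1-1-1 → 1 (borrow)
  1-1-1 → 1 (borrow)
  0-0-1 → 1 (borrow)
  0-0-1 → 1 (borrow)
  1-0-1 → 0
  0-1 → 1 (borrow)
  0-0-1 → 1 (borrow)
  0-0-1 → 1 (borrow)
  1-0-1 → 0
  0-0 → 0
  1-0 → 1
  1-0 → 1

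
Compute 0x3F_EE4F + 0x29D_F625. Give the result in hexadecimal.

0x2DDE474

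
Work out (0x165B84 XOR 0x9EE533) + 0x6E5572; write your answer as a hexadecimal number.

0xF71429

First 0x165B84 XOR 0x9EE533 = 0x88BEB7.
Add column by column in base 16, right to left:
  7+2 = 9
  B+7 = 2 carry 1
  E+5+1 = 4 carry 1
  B+5+1 = 1 carry 1
  8+E+1 = 7 carry 1
  8+6+1 = F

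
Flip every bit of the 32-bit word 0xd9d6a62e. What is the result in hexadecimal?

Each hex digit d becomes f−d:
  d→2, 9→6, d→2, 6→9, a→5, 6→9, 2→d, e→1

0x262959d1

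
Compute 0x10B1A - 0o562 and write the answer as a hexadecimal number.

0x109A8

0o562 = 0x172 in hexadecimal.
Subtract column by column in base 16:
  A-2 → 8
  1-7 → A (borrow)
  B-1-1 → 9
  0-0 → 0
  1-0 → 1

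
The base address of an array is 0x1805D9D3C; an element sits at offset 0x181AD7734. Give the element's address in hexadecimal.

Add column by column in base 16, right to left:
  C+4 = 0 carry 1
  3+3+1 = 7
  D+7 = 4 carry 1
  9+7+1 = 1 carry 1
  D+D+1 = B carry 1
  5+A+1 = 0 carry 1
  0+1+1 = 2
  8+8 = 0 carry 1
  1+1+1 = 3

0x3020B1470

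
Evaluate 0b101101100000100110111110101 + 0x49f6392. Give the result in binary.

0b1010010011111011000110000111

0x49f6392 = 0b100100111110110001110010010 in binary.
Add column by column in base 2, right to left:
  1+0 = 1
  0+1 = 1
  1+0 = 1
  0+0 = 0
  1+1 = 0 carry 1
  1+0+1 = 0 carry 1
  1+0+1 = 0 carry 1
  1+1+1 = 1 carry 1
  1+1+1 = 1 carry 1
  0+1+1 = 0 carry 1
  1+0+1 = 0 carry 1
  1+0+1 = 0 carry 1
  0+0+1 = 1
  0+1 = 1
  1+1 = 0 carry 1
  0+0+1 = 1
  0+1 = 1
  0+1 = 1
  0+1 = 1
  0+1 = 1
  1+1 = 0 carry 1
  1+0+1 = 0 carry 1
  0+0+1 = 1
  1+1 = 0 carry 1
  1+0+1 = 0 carry 1
  0+0+1 = 1
  1+1 = 0 carry 1
  final carry 1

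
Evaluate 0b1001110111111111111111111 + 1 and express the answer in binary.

0b1001111000000000000000000

The trailing 18 digits are 1 (max in base 2), so adding 1 cascades: they roll to 0 and the next digit up increments.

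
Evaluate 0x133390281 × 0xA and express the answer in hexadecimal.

0xC003A190A

Multiply each base-16 digit by 10, carrying:
  1×10 = 10 → write A
  8×10 = 80 → write 0 carry 5
  2×10+5 = 25 → write 9 carry 1
  0×10+1 = 1 → write 1
  9×10 = 90 → write A carry 5
  3×10+5 = 35 → write 3 carry 2
  3×10+2 = 32 → write 0 carry 2
  3×10+2 = 32 → write 0 carry 2
  1×10+2 = 12 → write C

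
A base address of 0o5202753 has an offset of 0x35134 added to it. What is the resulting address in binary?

0b110000101011100011111

0o5202753 = 0b101010000010111101011 in binary.
0x35134 = 0b110101000100110100 in binary.
Add column by column in base 2, right to left:
  1+0 = 1
  1+0 = 1
  0+1 = 1
  1+0 = 1
  0+1 = 1
  1+1 = 0 carry 1
  1+0+1 = 0 carry 1
  1+0+1 = 0 carry 1
  1+1+1 = 1 carry 1
  0+0+1 = 1
  1+0 = 1
  0+0 = 0
  0+1 = 1
  0+0 = 0
  0+1 = 1
  0+0 = 0
  1+1 = 0 carry 1
  0+1+1 = 0 carry 1
  1+0+1 = 0 carry 1
  0+0+1 = 1
  1+0 = 1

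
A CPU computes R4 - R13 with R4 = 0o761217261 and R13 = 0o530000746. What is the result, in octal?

0o231216313

Subtract column by column in base 8:
  1-6 → 3 (borrow)
  6-4-1 → 1
  2-7 → 3 (borrow)
  7-0-1 → 6
  1-0 → 1
  2-0 → 2
  1-0 → 1
  6-3 → 3
  7-5 → 2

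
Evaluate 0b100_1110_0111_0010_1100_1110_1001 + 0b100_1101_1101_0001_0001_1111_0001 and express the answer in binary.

Add column by column in base 2, right to left:
  1+1 = 0 carry 1
  0+0+1 = 1
  0+0 = 0
  1+0 = 1
  0+1 = 1
  1+1 = 0 carry 1
  1+1+1 = 1 carry 1
  1+1+1 = 1 carry 1
  0+1+1 = 0 carry 1
  0+0+1 = 1
  1+0 = 1
  1+0 = 1
  0+1 = 1
  1+0 = 1
  0+0 = 0
  0+0 = 0
  1+1 = 0 carry 1
  1+0+1 = 0 carry 1
  1+1+1 = 1 carry 1
  0+1+1 = 0 carry 1
  0+1+1 = 0 carry 1
  1+0+1 = 0 carry 1
  1+1+1 = 1 carry 1
  1+1+1 = 1 carry 1
  0+0+1 = 1
  0+0 = 0
  1+1 = 0 carry 1
  final carry 1

0b1001110001000011111011011010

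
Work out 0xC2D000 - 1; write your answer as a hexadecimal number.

The trailing 3 digits are 0, so subtracting 1 borrows through: they become F and the next digit up decrements.

0xC2CFFF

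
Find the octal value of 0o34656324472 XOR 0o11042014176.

0o25614330504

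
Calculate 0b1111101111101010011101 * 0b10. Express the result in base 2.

0b11111011111010100111010

Multiply each base-2 digit by 2, carrying:
  1×2 = 2 → write 0 carry 1
  0×2+1 = 1 → write 1
  1×2 = 2 → write 0 carry 1
  1×2+1 = 3 → write 1 carry 1
  1×2+1 = 3 → write 1 carry 1
  0×2+1 = 1 → write 1
  0×2 = 0 → write 0
  1×2 = 2 → write 0 carry 1
  0×2+1 = 1 → write 1
  1×2 = 2 → write 0 carry 1
  0×2+1 = 1 → write 1
  1×2 = 2 → write 0 carry 1
  1×2+1 = 3 → write 1 carry 1
  1×2+1 = 3 → write 1 carry 1
  1×2+1 = 3 → write 1 carry 1
  1×2+1 = 3 → write 1 carry 1
  0×2+1 = 1 → write 1
  1×2 = 2 → write 0 carry 1
  1×2+1 = 3 → write 1 carry 1
  1×2+1 = 3 → write 1 carry 1
  1×2+1 = 3 → write 1 carry 1
  1×2+1 = 3 → write 1 carry 1
  remaining carry: 1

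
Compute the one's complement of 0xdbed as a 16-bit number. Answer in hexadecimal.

0x2412

Each hex digit d becomes f−d:
  d→2, b→4, e→1, d→2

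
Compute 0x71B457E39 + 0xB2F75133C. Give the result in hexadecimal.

0x124ABA9175

Add column by column in base 16, right to left:
  9+C = 5 carry 1
  3+3+1 = 7
  E+3 = 1 carry 1
  7+1+1 = 9
  5+5 = A
  4+7 = B
  B+F = A carry 1
  1+2+1 = 4
  7+B = 2 carry 1
  final carry 1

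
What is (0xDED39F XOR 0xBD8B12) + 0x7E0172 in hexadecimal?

0xE159FF

First 0xDED39F XOR 0xBD8B12 = 0x63588D.
Add column by column in base 16, right to left:
  D+2 = F
  8+7 = F
  8+1 = 9
  5+0 = 5
  3+E = 1 carry 1
  6+7+1 = E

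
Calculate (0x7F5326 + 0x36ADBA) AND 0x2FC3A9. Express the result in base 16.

0x2600A0

Add column by column in base 16, right to left:
  6+A = 0 carry 1
  2+B+1 = E
  3+D = 0 carry 1
  5+A+1 = 0 carry 1
  F+6+1 = 6 carry 1
  7+3+1 = B
Sum = 0xB600E0; now AND with 0x2FC3A9:
  B&2=2, 6&F=6, 0&C=0, 0&3=0, E&A=A, 0&9=0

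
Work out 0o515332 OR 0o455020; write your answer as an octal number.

0o555332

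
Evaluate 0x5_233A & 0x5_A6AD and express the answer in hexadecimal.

0x52228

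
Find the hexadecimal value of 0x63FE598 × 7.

0x2BBF4728

Multiply each base-16 digit by 7, carrying:
  8×7 = 56 → write 8 carry 3
  9×7+3 = 66 → write 2 carry 4
  5×7+4 = 39 → write 7 carry 2
  E×7+2 = 100 → write 4 carry 6
  F×7+6 = 111 → write F carry 6
  3×7+6 = 27 → write B carry 1
  6×7+1 = 43 → write B carry 2
  remaining carry: 2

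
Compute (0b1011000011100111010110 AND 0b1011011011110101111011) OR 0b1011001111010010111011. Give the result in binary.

0b1011001111110111111011

0b1011000011100111010110 AND 0b1011011011110101111011 = 0b1011000011100101010010.
Then OR with 0b1011001111010010111011.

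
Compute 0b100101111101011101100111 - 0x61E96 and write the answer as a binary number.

0x61E96 = 0b1100001111010010110 in binary.
Subtract column by column in base 2:
  1-0 → 1
  1-1 → 0
  1-1 → 0
  0-0 → 0
  0-1 → 1 (borrow)
  1-0-1 → 0
  1-0 → 1
  0-1 → 1 (borrow)
  1-0-1 → 0
  1-1 → 0
  1-1 → 0
  0-1 → 1 (borrow)
  1-1-1 → 1 (borrow)
  0-0-1 → 1 (borrow)
  1-0-1 → 0
  1-0 → 1
  1-0 → 1
  1-1 → 0
  1-1 → 0
  0-0 → 0
  1-0 → 1
  0-0 → 0
  0-0 → 0
  1-0 → 1

0b100100011011100011010001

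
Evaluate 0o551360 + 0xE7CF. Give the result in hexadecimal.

0o551360 = 0x2D2F0 in hexadecimal.
Add column by column in base 16, right to left:
  0+F = F
  F+C = B carry 1
  2+7+1 = A
  D+E = B carry 1
  2+0+1 = 3

0x3BABF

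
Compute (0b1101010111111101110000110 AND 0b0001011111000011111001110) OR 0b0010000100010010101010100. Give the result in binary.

0b11010111010011111010110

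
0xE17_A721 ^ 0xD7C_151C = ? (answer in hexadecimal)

0x36BB23D

XOR each hex digit independently (no carries):
  E^D=3, 1^7=6, 7^C=B, A^1=B, 7^5=2, 2^1=3, 1^C=D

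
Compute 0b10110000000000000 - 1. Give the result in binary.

0b10101111111111111

The trailing 13 digits are 0, so subtracting 1 borrows through: they become 1 and the next digit up decrements.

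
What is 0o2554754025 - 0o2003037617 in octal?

Subtract column by column in base 8:
  5-7 → 6 (borrow)
  2-1-1 → 0
  0-6 → 2 (borrow)
  4-7-1 → 4 (borrow)
  5-3-1 → 1
  7-0 → 7
  4-3 → 1
  5-0 → 5
  5-0 → 5
  2-2 → 0

0o551714206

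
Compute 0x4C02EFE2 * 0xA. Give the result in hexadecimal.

Multiply each base-16 digit by 10, carrying:
  2×10 = 20 → write 4 carry 1
  E×10+1 = 141 → write D carry 8
  F×10+8 = 158 → write E carry 9
  E×10+9 = 149 → write 5 carry 9
  2×10+9 = 29 → write D carry 1
  0×10+1 = 1 → write 1
  C×10 = 120 → write 8 carry 7
  4×10+7 = 47 → write F carry 2
  remaining carry: 2

0x2F81D5ED4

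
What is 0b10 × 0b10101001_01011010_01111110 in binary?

0b1010100101011010011111100

Multiply each base-2 digit by 2, carrying:
  0×2 = 0 → write 0
  1×2 = 2 → write 0 carry 1
  1×2+1 = 3 → write 1 carry 1
  1×2+1 = 3 → write 1 carry 1
  1×2+1 = 3 → write 1 carry 1
  1×2+1 = 3 → write 1 carry 1
  1×2+1 = 3 → write 1 carry 1
  0×2+1 = 1 → write 1
  0×2 = 0 → write 0
  1×2 = 2 → write 0 carry 1
  0×2+1 = 1 → write 1
  1×2 = 2 → write 0 carry 1
  1×2+1 = 3 → write 1 carry 1
  0×2+1 = 1 → write 1
  1×2 = 2 → write 0 carry 1
  0×2+1 = 1 → write 1
  1×2 = 2 → write 0 carry 1
  0×2+1 = 1 → write 1
  0×2 = 0 → write 0
  1×2 = 2 → write 0 carry 1
  0×2+1 = 1 → write 1
  1×2 = 2 → write 0 carry 1
  0×2+1 = 1 → write 1
  1×2 = 2 → write 0 carry 1
  remaining carry: 1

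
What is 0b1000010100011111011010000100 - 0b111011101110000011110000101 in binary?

0b110110101110111011111111

Subtract column by column in base 2:
  0-1 → 1 (borrow)
  0-0-1 → 1 (borrow)
  1-1-1 → 1 (borrow)
  0-0-1 → 1 (borrow)
  0-0-1 → 1 (borrow)
  0-0-1 → 1 (borrow)
  0-0-1 → 1 (borrow)
  1-1-1 → 1 (borrow)
  0-1-1 → 0 (borrow)
  1-1-1 → 1 (borrow)
  1-1-1 → 1 (borrow)
  0-0-1 → 1 (borrow)
  1-0-1 → 0
  1-0 → 1
  1-0 → 1
  1-0 → 1
  1-1 → 0
  0-1 → 1 (borrow)
  0-1-1 → 0 (borrow)
  0-0-1 → 1 (borrow)
  1-1-1 → 1 (borrow)
  0-1-1 → 0 (borrow)
  1-1-1 → 1 (borrow)
  0-0-1 → 1 (borrow)
  0-1-1 → 0 (borrow)
  0-1-1 → 0 (borrow)
  0-1-1 → 0 (borrow)
  1-0-1 → 0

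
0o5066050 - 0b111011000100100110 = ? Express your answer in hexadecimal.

0x10bb02

0o5066050 = 0x146c28 in hexadecimal.
0b111011000100100110 = 0x3b126 in hexadecimal.
Subtract column by column in base 16:
  8-6 → 2
  2-2 → 0
  c-1 → b
  6-b → b (borrow)
  4-3-1 → 0
  1-0 → 1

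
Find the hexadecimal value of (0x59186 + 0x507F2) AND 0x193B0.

0x9130

Add column by column in base 16, right to left:
  6+2 = 8
  8+F = 7 carry 1
  1+7+1 = 9
  9+0 = 9
  5+5 = A
Sum = 0xA9978; now AND with 0x193B0:
  A&1=0, 9&9=9, 9&3=1, 7&B=3, 8&0=0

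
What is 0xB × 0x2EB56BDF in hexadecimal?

0x201CBA295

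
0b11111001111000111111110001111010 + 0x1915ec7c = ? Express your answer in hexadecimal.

0x112f9e8f6

0b11111001111000111111110001111010 = 0xf9e3fc7a in hexadecimal.
Add column by column in base 16, right to left:
  a+c = 6 carry 1
  7+7+1 = f
  c+c = 8 carry 1
  f+e+1 = e carry 1
  3+5+1 = 9
  e+1 = f
  9+9 = 2 carry 1
  f+1+1 = 1 carry 1
  final carry 1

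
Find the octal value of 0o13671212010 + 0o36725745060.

Add column by column in base 8, right to left:
  0+0 = 0
  1+6 = 7
  0+0 = 0
  2+5 = 7
  1+4 = 5
  2+7 = 1 carry 1
  1+5+1 = 7
  7+2 = 1 carry 1
  6+7+1 = 6 carry 1
  3+6+1 = 2 carry 1
  1+3+1 = 5

0o52617157070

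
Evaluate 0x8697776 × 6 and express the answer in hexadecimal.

Multiply each base-16 digit by 6, carrying:
  6×6 = 36 → write 4 carry 2
  7×6+2 = 44 → write C carry 2
  7×6+2 = 44 → write C carry 2
  7×6+2 = 44 → write C carry 2
  9×6+2 = 56 → write 8 carry 3
  6×6+3 = 39 → write 7 carry 2
  8×6+2 = 50 → write 2 carry 3
  remaining carry: 3

0x3278CCC4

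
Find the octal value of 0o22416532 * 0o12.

0o271222604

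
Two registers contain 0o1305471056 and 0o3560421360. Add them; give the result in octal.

Add column by column in base 8, right to left:
  6+0 = 6
  5+6 = 3 carry 1
  0+3+1 = 4
  1+1 = 2
  7+2 = 1 carry 1
  4+4+1 = 1 carry 1
  5+0+1 = 6
  0+6 = 6
  3+5 = 0 carry 1
  1+3+1 = 5

0o5066112436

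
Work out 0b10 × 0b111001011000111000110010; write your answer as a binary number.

0b1110010110001110001100100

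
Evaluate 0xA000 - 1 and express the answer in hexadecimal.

The trailing 3 digits are 0, so subtracting 1 borrows through: they become F and the next digit up decrements.

0x9FFF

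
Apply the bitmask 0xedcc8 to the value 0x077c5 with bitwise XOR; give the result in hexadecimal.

XOR each hex digit independently (no carries):
  0^e=e, 7^d=a, 7^c=b, c^c=0, 5^8=d

0xeab0d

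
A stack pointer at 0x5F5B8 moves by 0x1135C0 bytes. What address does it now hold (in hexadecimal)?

0x172B78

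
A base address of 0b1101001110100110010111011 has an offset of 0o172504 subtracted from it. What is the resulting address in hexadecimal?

0x1a65777

0b1101001110100110010111011 = 0x1a74cbb in hexadecimal.
0o172504 = 0xf544 in hexadecimal.
Subtract column by column in base 16:
  b-4 → 7
  b-4 → 7
  c-5 → 7
  4-f → 5 (borrow)
  7-0-1 → 6
  a-0 → a
  1-0 → 1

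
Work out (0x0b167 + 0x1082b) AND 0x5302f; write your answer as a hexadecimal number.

0x13002

Add column by column in base 16, right to left:
  7+b = 2 carry 1
  6+2+1 = 9
  1+8 = 9
  b+0 = b
  0+1 = 1
Sum = 0x1b992; now AND with 0x5302f:
  1&5=1, b&3=3, 9&0=0, 9&2=0, 2&f=2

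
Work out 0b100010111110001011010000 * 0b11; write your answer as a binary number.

0b1101000111010100001110000

Multiply each base-2 digit by 3, carrying:
  0×3 = 0 → write 0
  0×3 = 0 → write 0
  0×3 = 0 → write 0
  0×3 = 0 → write 0
  1×3 = 3 → write 1 carry 1
  0×3+1 = 1 → write 1
  1×3 = 3 → write 1 carry 1
  1×3+1 = 4 → write 0 carry 2
  0×3+2 = 2 → write 0 carry 1
  1×3+1 = 4 → write 0 carry 2
  0×3+2 = 2 → write 0 carry 1
  0×3+1 = 1 → write 1
  0×3 = 0 → write 0
  1×3 = 3 → write 1 carry 1
  1×3+1 = 4 → write 0 carry 2
  1×3+2 = 5 → write 1 carry 2
  1×3+2 = 5 → write 1 carry 2
  1×3+2 = 5 → write 1 carry 2
  0×3+2 = 2 → write 0 carry 1
  1×3+1 = 4 → write 0 carry 2
  0×3+2 = 2 → write 0 carry 1
  0×3+1 = 1 → write 1
  0×3 = 0 → write 0
  1×3 = 3 → write 1 carry 1
  remaining carry: 1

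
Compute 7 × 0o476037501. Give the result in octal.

0o4262335307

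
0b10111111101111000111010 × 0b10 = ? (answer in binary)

Multiply each base-2 digit by 2, carrying:
  0×2 = 0 → write 0
  1×2 = 2 → write 0 carry 1
  0×2+1 = 1 → write 1
  1×2 = 2 → write 0 carry 1
  1×2+1 = 3 → write 1 carry 1
  1×2+1 = 3 → write 1 carry 1
  0×2+1 = 1 → write 1
  0×2 = 0 → write 0
  0×2 = 0 → write 0
  1×2 = 2 → write 0 carry 1
  1×2+1 = 3 → write 1 carry 1
  1×2+1 = 3 → write 1 carry 1
  1×2+1 = 3 → write 1 carry 1
  0×2+1 = 1 → write 1
  1×2 = 2 → write 0 carry 1
  1×2+1 = 3 → write 1 carry 1
  1×2+1 = 3 → write 1 carry 1
  1×2+1 = 3 → write 1 carry 1
  1×2+1 = 3 → write 1 carry 1
  1×2+1 = 3 → write 1 carry 1
  1×2+1 = 3 → write 1 carry 1
  0×2+1 = 1 → write 1
  1×2 = 2 → write 0 carry 1
  remaining carry: 1

0b101111111011110001110100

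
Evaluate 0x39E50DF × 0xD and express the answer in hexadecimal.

0x2F0A1B53

Multiply each base-16 digit by 13, carrying:
  F×13 = 195 → write 3 carry 12
  D×13+12 = 181 → write 5 carry 11
  0×13+11 = 11 → write B
  5×13 = 65 → write 1 carry 4
  E×13+4 = 186 → write A carry 11
  9×13+11 = 128 → write 0 carry 8
  3×13+8 = 47 → write F carry 2
  remaining carry: 2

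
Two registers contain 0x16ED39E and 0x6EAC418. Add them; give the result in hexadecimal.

Add column by column in base 16, right to left:
  E+8 = 6 carry 1
  9+1+1 = B
  3+4 = 7
  D+C = 9 carry 1
  E+A+1 = 9 carry 1
  6+E+1 = 5 carry 1
  1+6+1 = 8

0x85997B6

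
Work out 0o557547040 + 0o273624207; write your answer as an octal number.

Add column by column in base 8, right to left:
  0+7 = 7
  4+0 = 4
  0+2 = 2
  7+4 = 3 carry 1
  4+2+1 = 7
  5+6 = 3 carry 1
  7+3+1 = 3 carry 1
  5+7+1 = 5 carry 1
  5+2+1 = 0 carry 1
  final carry 1

0o1053373247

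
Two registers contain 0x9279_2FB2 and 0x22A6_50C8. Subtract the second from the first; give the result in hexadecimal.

Subtract column by column in base 16:
  2-8 → A (borrow)
  B-C-1 → E (borrow)
  F-0-1 → E
  2-5 → D (borrow)
  9-6-1 → 2
  7-A → D (borrow)
  2-2-1 → F (borrow)
  9-2-1 → 6

0x6FD2DEEA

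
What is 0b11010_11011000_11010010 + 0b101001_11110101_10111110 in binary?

Add column by column in base 2, right to left:
  0+0 = 0
  1+1 = 0 carry 1
  0+1+1 = 0 carry 1
  0+1+1 = 0 carry 1
  1+1+1 = 1 carry 1
  0+1+1 = 0 carry 1
  1+0+1 = 0 carry 1
  1+1+1 = 1 carry 1
  0+1+1 = 0 carry 1
  0+0+1 = 1
  0+1 = 1
  1+0 = 1
  1+1 = 0 carry 1
  0+1+1 = 0 carry 1
  1+1+1 = 1 carry 1
  1+1+1 = 1 carry 1
  0+1+1 = 0 carry 1
  1+0+1 = 0 carry 1
  0+0+1 = 1
  1+1 = 0 carry 1
  1+0+1 = 0 carry 1
  0+1+1 = 0 carry 1
  final carry 1

0b10001001100111010010000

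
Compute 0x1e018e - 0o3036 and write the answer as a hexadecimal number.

0o3036 = 0x61e in hexadecimal.
Subtract column by column in base 16:
  e-e → 0
  8-1 → 7
  1-6 → b (borrow)
  0-0-1 → f (borrow)
  e-0-1 → d
  1-0 → 1

0x1dfb70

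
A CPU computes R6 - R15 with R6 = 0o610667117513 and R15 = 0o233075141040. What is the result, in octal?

0o355571756453

Subtract column by column in base 8:
  3-0 → 3
  1-4 → 5 (borrow)
  5-0-1 → 4
  7-1 → 6
  1-4 → 5 (borrow)
  1-1-1 → 7 (borrow)
  7-5-1 → 1
  6-7 → 7 (borrow)
  6-0-1 → 5
  0-3 → 5 (borrow)
  1-3-1 → 5 (borrow)
  6-2-1 → 3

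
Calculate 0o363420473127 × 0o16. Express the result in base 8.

0o6521350474302

Multiply each base-8 digit by 14, carrying:
  7×14 = 98 → write 2 carry 12
  2×14+12 = 40 → write 0 carry 5
  1×14+5 = 19 → write 3 carry 2
  3×14+2 = 44 → write 4 carry 5
  7×14+5 = 103 → write 7 carry 12
  4×14+12 = 68 → write 4 carry 8
  0×14+8 = 8 → write 0 carry 1
  2×14+1 = 29 → write 5 carry 3
  4×14+3 = 59 → write 3 carry 7
  3×14+7 = 49 → write 1 carry 6
  6×14+6 = 90 → write 2 carry 11
  3×14+11 = 53 → write 5 carry 6
  remaining carry: 6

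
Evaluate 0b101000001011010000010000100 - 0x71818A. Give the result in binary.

0b100100101000001111011111010

0x71818A = 0b11100011000000110001010 in binary.
Subtract column by column in base 2:
  0-0 → 0
  0-1 → 1 (borrow)
  1-0-1 → 0
  0-1 → 1 (borrow)
  0-0-1 → 1 (borrow)
  0-0-1 → 1 (borrow)
  0-0-1 → 1 (borrow)
  1-1-1 → 1 (borrow)
  0-1-1 → 0 (borrow)
  0-0-1 → 1 (borrow)
  0-0-1 → 1 (borrow)
  0-0-1 → 1 (borrow)
  0-0-1 → 1 (borrow)
  1-0-1 → 0
  0-0 → 0
  1-1 → 0
  1-1 → 0
  0-0 → 0
  1-0 → 1
  0-0 → 0
  0-1 → 1 (borrow)
  0-1-1 → 0 (borrow)
  0-1-1 → 0 (borrow)
  0-0-1 → 1 (borrow)
  1-0-1 → 0
  0-0 → 0
  1-0 → 1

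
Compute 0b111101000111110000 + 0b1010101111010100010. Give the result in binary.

Add column by column in base 2, right to left:
  0+0 = 0
  0+1 = 1
  0+0 = 0
  0+0 = 0
  1+0 = 1
  1+1 = 0 carry 1
  1+0+1 = 0 carry 1
  1+1+1 = 1 carry 1
  1+0+1 = 0 carry 1
  0+1+1 = 0 carry 1
  0+1+1 = 0 carry 1
  0+1+1 = 0 carry 1
  1+1+1 = 1 carry 1
  0+0+1 = 1
  1+1 = 0 carry 1
  1+0+1 = 0 carry 1
  1+1+1 = 1 carry 1
  1+0+1 = 0 carry 1
  0+1+1 = 0 carry 1
  final carry 1

0b10010011000010010010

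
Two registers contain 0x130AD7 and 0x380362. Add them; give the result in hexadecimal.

0x4B0E39

Add column by column in base 16, right to left:
  7+2 = 9
  D+6 = 3 carry 1
  A+3+1 = E
  0+0 = 0
  3+8 = B
  1+3 = 4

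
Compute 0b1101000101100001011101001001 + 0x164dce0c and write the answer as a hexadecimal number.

0x2363e555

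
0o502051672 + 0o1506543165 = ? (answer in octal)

0o2210615057

Add column by column in base 8, right to left:
  2+5 = 7
  7+6 = 5 carry 1
  6+1+1 = 0 carry 1
  1+3+1 = 5
  5+4 = 1 carry 1
  0+5+1 = 6
  2+6 = 0 carry 1
  0+0+1 = 1
  5+5 = 2 carry 1
  0+1+1 = 2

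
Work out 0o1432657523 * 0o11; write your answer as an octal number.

Multiply each base-8 digit by 9, carrying:
  3×9 = 27 → write 3 carry 3
  2×9+3 = 21 → write 5 carry 2
  5×9+2 = 47 → write 7 carry 5
  7×9+5 = 68 → write 4 carry 8
  5×9+8 = 53 → write 5 carry 6
  6×9+6 = 60 → write 4 carry 7
  2×9+7 = 25 → write 1 carry 3
  3×9+3 = 30 → write 6 carry 3
  4×9+3 = 39 → write 7 carry 4
  1×9+4 = 13 → write 5 carry 1
  remaining carry: 1

0o15761454753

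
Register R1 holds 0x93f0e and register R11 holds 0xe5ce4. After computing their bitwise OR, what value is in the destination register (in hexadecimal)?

0xf7fee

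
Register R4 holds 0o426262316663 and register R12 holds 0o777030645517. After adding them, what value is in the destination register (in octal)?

Add column by column in base 8, right to left:
  3+7 = 2 carry 1
  6+1+1 = 0 carry 1
  6+5+1 = 4 carry 1
  6+5+1 = 4 carry 1
  1+4+1 = 6
  3+6 = 1 carry 1
  2+0+1 = 3
  6+3 = 1 carry 1
  2+0+1 = 3
  6+7 = 5 carry 1
  2+7+1 = 2 carry 1
  4+7+1 = 4 carry 1
  final carry 1

0o1425313164402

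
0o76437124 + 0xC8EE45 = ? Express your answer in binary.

0b1110000110010110010011001

0o76437124 = 0b111110100011111001010100 in binary.
0xC8EE45 = 0b110010001110111001000101 in binary.
Add column by column in base 2, right to left:
  0+1 = 1
  0+0 = 0
  1+1 = 0 carry 1
  0+0+1 = 1
  1+0 = 1
  0+0 = 0
  1+1 = 0 carry 1
  0+0+1 = 1
  0+0 = 0
  1+1 = 0 carry 1
  1+1+1 = 1 carry 1
  1+1+1 = 1 carry 1
  1+0+1 = 0 carry 1
  1+1+1 = 1 carry 1
  0+1+1 = 0 carry 1
  0+1+1 = 0 carry 1
  0+0+1 = 1
  1+0 = 1
  0+0 = 0
  1+1 = 0 carry 1
  1+0+1 = 0 carry 1
  1+0+1 = 0 carry 1
  1+1+1 = 1 carry 1
  1+1+1 = 1 carry 1
  final carry 1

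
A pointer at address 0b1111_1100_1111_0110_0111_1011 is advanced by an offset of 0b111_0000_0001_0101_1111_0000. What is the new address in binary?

Add column by column in base 2, right to left:
  1+0 = 1
  1+0 = 1
  0+0 = 0
  1+0 = 1
  1+1 = 0 carry 1
  1+1+1 = 1 carry 1
  1+1+1 = 1 carry 1
  0+1+1 = 0 carry 1
  0+1+1 = 0 carry 1
  1+0+1 = 0 carry 1
  1+1+1 = 1 carry 1
  0+0+1 = 1
  1+1 = 0 carry 1
  1+0+1 = 0 carry 1
  1+0+1 = 0 carry 1
  1+0+1 = 0 carry 1
  0+0+1 = 1
  0+0 = 0
  1+0 = 1
  1+0 = 1
  1+1 = 0 carry 1
  1+1+1 = 1 carry 1
  1+1+1 = 1 carry 1
  1+0+1 = 0 carry 1
  final carry 1

0b1011011010000110001101011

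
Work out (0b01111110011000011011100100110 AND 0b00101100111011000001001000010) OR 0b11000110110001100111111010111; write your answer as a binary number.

0b01111110011000011011100100110 AND 0b00101100111011000001001000010 = 0b00101100011000000001000000010.
Then OR with 0b11000110110001100111111010111.

0b11101110111001100111111010111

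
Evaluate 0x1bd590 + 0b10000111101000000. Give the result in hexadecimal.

0x1ce4d0

0b10000111101000000 = 0x10f40 in hexadecimal.
Add column by column in base 16, right to left:
  0+0 = 0
  9+4 = d
  5+f = 4 carry 1
  d+0+1 = e
  b+1 = c
  1+0 = 1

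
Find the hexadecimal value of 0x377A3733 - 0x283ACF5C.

Subtract column by column in base 16:
  3-C → 7 (borrow)
  3-5-1 → D (borrow)
  7-F-1 → 7 (borrow)
  3-C-1 → 6 (borrow)
  A-A-1 → F (borrow)
  7-3-1 → 3
  7-8 → F (borrow)
  3-2-1 → 0

0xF3F67D7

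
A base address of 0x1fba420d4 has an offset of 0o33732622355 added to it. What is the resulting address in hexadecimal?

0o33732622355 = 0xdf6b24ed in hexadecimal.
Add column by column in base 16, right to left:
  4+d = 1 carry 1
  d+e+1 = c carry 1
  0+4+1 = 5
  2+2 = 4
  4+b = f
  a+6 = 0 carry 1
  b+f+1 = b carry 1
  f+d+1 = d carry 1
  1+0+1 = 2

0x2db0f45c1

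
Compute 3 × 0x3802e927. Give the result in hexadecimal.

Multiply each base-16 digit by 3, carrying:
  7×3 = 21 → write 5 carry 1
  2×3+1 = 7 → write 7
  9×3 = 27 → write b carry 1
  e×3+1 = 43 → write b carry 2
  2×3+2 = 8 → write 8
  0×3 = 0 → write 0
  8×3 = 24 → write 8 carry 1
  3×3+1 = 10 → write a

0xa808bb75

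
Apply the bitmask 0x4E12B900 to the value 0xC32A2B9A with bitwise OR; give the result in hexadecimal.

OR each hex digit independently (no carries):
  C|4=C, 3|E=F, 2|1=3, A|2=A, 2|B=B, B|9=B, 9|0=9, A|0=A

0xCF3ABB9A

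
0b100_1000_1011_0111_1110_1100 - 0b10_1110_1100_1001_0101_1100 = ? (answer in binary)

0b110011110111010010000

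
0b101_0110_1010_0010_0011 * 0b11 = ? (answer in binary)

0b100000011111001101001

Multiply each base-2 digit by 3, carrying:
  1×3 = 3 → write 1 carry 1
  1×3+1 = 4 → write 0 carry 2
  0×3+2 = 2 → write 0 carry 1
  0×3+1 = 1 → write 1
  0×3 = 0 → write 0
  1×3 = 3 → write 1 carry 1
  0×3+1 = 1 → write 1
  0×3 = 0 → write 0
  0×3 = 0 → write 0
  1×3 = 3 → write 1 carry 1
  0×3+1 = 1 → write 1
  1×3 = 3 → write 1 carry 1
  0×3+1 = 1 → write 1
  1×3 = 3 → write 1 carry 1
  1×3+1 = 4 → write 0 carry 2
  0×3+2 = 2 → write 0 carry 1
  1×3+1 = 4 → write 0 carry 2
  0×3+2 = 2 → write 0 carry 1
  1×3+1 = 4 → write 0 carry 2
  remaining carry: 10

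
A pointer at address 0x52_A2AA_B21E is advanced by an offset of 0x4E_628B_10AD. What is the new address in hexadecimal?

Add column by column in base 16, right to left:
  E+D = B carry 1
  1+A+1 = C
  2+0 = 2
  B+1 = C
  A+B = 5 carry 1
  A+8+1 = 3 carry 1
  2+2+1 = 5
  A+6 = 0 carry 1
  2+E+1 = 1 carry 1
  5+4+1 = A

0xA10535C2CB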